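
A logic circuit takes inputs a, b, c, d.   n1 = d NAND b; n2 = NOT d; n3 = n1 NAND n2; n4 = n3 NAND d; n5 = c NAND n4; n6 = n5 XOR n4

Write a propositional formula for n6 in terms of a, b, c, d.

n1 = d NAND b
n2 = NOT d
n3 = n1 NAND n2 = (d NAND b) NAND NOT d
n4 = n3 NAND d = ((d NAND b) NAND NOT d) NAND d
n5 = c NAND n4 = c NAND (((d NAND b) NAND NOT d) NAND d)
n6 = n5 XOR n4 = (c NAND (((d NAND b) NAND NOT d) NAND d)) XOR (((d NAND b) NAND NOT d) NAND d)

(c NAND (((d NAND b) NAND NOT d) NAND d)) XOR (((d NAND b) NAND NOT d) NAND d)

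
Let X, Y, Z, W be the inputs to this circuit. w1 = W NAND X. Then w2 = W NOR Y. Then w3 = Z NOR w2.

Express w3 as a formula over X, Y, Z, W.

w2 = W NOR Y
w3 = Z NOR w2 = Z NOR (W NOR Y)

Z NOR (W NOR Y)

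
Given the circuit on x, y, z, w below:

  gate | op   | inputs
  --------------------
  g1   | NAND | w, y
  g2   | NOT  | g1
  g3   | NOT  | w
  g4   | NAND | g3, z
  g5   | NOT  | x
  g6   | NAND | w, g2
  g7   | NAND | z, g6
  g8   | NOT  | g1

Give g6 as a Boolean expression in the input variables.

w NAND NOT (w NAND y)

g1 = w NAND y
g2 = NOT g1 = NOT (w NAND y)
g6 = w NAND g2 = w NAND NOT (w NAND y)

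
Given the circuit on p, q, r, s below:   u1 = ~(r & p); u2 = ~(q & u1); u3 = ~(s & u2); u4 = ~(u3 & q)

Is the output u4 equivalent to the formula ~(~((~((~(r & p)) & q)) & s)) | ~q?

u1 = ~(r & p)
u2 = ~(q & u1) = ~(q & (~(r & p)))
u3 = ~(s & u2) = ~(s & (~(q & (~(r & p)))))
u4 = ~(u3 & q) = ~((~(s & (~(q & (~(r & p)))))) & q)
At p=0, q=1, r=0, s=0: circuit gives 0, formula gives 0.
At p=0, q=0, r=0, s=0: circuit gives 1, formula gives 1.
Agrees on all 16 inputs.

Yes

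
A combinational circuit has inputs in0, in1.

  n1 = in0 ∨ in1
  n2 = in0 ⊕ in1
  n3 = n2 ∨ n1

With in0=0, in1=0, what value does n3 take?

n1 = 0 ∨ 0 = 0
n2 = 0 ⊕ 0 = 0
n3 = 0 ∨ 0 = 0

0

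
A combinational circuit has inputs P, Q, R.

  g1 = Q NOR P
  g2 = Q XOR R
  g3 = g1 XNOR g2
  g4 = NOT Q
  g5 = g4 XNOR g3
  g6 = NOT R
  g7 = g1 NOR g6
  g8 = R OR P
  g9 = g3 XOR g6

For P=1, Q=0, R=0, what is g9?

g1 = 0 NOR 1 = 0
g2 = 0 XOR 0 = 0
g3 = 0 XNOR 0 = 1
g6 = NOT 0 = 1
g9 = 1 XOR 1 = 0

0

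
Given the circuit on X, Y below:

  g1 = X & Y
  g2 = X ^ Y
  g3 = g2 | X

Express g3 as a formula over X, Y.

g2 = X ^ Y
g3 = g2 | X = (X ^ Y) | X

(X ^ Y) | X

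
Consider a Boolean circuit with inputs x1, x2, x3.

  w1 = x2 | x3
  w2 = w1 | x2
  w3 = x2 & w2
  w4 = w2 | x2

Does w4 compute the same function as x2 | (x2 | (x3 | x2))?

w1 = x2 | x3
w2 = w1 | x2 = (x2 | x3) | x2
w4 = w2 | x2 = ((x2 | x3) | x2) | x2
At x1=0, x2=0, x3=0: circuit gives 0, formula gives 0.
At x1=0, x2=0, x3=1: circuit gives 1, formula gives 1.
Agrees on all 8 inputs.

Yes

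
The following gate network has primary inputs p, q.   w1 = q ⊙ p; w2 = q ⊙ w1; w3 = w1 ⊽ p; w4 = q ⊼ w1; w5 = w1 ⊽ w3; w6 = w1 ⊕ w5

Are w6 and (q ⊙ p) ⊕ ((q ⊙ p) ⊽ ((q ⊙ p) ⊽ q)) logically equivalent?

w1 = q ⊙ p
w3 = w1 ⊽ p = (q ⊙ p) ⊽ p
w5 = w1 ⊽ w3 = (q ⊙ p) ⊽ ((q ⊙ p) ⊽ p)
w6 = w1 ⊕ w5 = (q ⊙ p) ⊕ ((q ⊙ p) ⊽ ((q ⊙ p) ⊽ p))
At p=0, q=1: circuit gives 0, formula gives 1.

No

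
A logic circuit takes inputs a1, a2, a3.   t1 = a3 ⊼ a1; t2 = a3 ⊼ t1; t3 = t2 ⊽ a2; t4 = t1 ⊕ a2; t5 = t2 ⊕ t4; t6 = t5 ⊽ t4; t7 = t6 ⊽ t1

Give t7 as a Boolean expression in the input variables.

(((a3 ⊼ (a3 ⊼ a1)) ⊕ ((a3 ⊼ a1) ⊕ a2)) ⊽ ((a3 ⊼ a1) ⊕ a2)) ⊽ (a3 ⊼ a1)

t1 = a3 ⊼ a1
t2 = a3 ⊼ t1 = a3 ⊼ (a3 ⊼ a1)
t4 = t1 ⊕ a2 = (a3 ⊼ a1) ⊕ a2
t5 = t2 ⊕ t4 = (a3 ⊼ (a3 ⊼ a1)) ⊕ ((a3 ⊼ a1) ⊕ a2)
t6 = t5 ⊽ t4 = ((a3 ⊼ (a3 ⊼ a1)) ⊕ ((a3 ⊼ a1) ⊕ a2)) ⊽ ((a3 ⊼ a1) ⊕ a2)
t7 = t6 ⊽ t1 = (((a3 ⊼ (a3 ⊼ a1)) ⊕ ((a3 ⊼ a1) ⊕ a2)) ⊽ ((a3 ⊼ a1) ⊕ a2)) ⊽ (a3 ⊼ a1)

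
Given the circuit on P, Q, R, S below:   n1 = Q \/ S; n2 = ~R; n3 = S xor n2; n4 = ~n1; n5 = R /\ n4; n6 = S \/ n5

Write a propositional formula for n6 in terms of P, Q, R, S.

S \/ (R /\ ~(Q \/ S))

n1 = Q \/ S
n4 = ~n1 = ~(Q \/ S)
n5 = R /\ n4 = R /\ ~(Q \/ S)
n6 = S \/ n5 = S \/ (R /\ ~(Q \/ S))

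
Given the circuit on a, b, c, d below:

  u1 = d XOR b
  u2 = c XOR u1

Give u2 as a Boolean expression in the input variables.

u1 = d XOR b
u2 = c XOR u1 = c XOR (d XOR b)

c XOR (d XOR b)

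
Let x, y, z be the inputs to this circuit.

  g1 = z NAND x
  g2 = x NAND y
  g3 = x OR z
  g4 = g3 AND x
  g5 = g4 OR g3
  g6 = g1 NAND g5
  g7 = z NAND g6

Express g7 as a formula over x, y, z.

z NAND ((z NAND x) NAND (((x OR z) AND x) OR (x OR z)))

g1 = z NAND x
g3 = x OR z
g4 = g3 AND x = (x OR z) AND x
g5 = g4 OR g3 = ((x OR z) AND x) OR (x OR z)
g6 = g1 NAND g5 = (z NAND x) NAND (((x OR z) AND x) OR (x OR z))
g7 = z NAND g6 = z NAND ((z NAND x) NAND (((x OR z) AND x) OR (x OR z)))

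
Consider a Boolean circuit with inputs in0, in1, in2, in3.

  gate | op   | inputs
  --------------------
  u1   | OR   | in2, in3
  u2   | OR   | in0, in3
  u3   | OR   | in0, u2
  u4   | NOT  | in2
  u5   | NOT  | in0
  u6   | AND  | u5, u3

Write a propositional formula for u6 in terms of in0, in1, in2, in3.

u2 = in0 OR in3
u3 = in0 OR u2 = in0 OR (in0 OR in3)
u5 = NOT in0
u6 = u5 AND u3 = NOT in0 AND (in0 OR (in0 OR in3))

NOT in0 AND (in0 OR (in0 OR in3))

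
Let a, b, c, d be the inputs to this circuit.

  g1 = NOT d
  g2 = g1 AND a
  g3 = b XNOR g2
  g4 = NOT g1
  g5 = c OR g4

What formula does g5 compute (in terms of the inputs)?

g1 = NOT d
g4 = NOT g1 = NOT NOT d
g5 = c OR g4 = c OR NOT NOT d

c OR NOT NOT d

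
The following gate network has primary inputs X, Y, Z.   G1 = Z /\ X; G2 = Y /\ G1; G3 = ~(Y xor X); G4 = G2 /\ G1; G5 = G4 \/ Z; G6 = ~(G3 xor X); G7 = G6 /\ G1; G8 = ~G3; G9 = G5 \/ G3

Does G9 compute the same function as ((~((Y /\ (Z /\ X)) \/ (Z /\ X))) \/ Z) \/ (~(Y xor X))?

G1 = Z /\ X
G2 = Y /\ G1 = Y /\ (Z /\ X)
G3 = ~(Y xor X)
G4 = G2 /\ G1 = (Y /\ (Z /\ X)) /\ (Z /\ X)
G5 = G4 \/ Z = ((Y /\ (Z /\ X)) /\ (Z /\ X)) \/ Z
G9 = G5 \/ G3 = (((Y /\ (Z /\ X)) /\ (Z /\ X)) \/ Z) \/ (~(Y xor X))
At X=0, Y=1, Z=0: circuit gives 0, formula gives 1.

No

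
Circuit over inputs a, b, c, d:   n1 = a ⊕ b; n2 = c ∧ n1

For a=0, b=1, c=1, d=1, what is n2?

n1 = 0 ⊕ 1 = 1
n2 = 1 ∧ 1 = 1

1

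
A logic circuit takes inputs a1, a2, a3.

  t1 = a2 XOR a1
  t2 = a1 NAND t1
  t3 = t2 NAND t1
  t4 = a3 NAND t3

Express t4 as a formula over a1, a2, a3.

a3 NAND ((a1 NAND (a2 XOR a1)) NAND (a2 XOR a1))

t1 = a2 XOR a1
t2 = a1 NAND t1 = a1 NAND (a2 XOR a1)
t3 = t2 NAND t1 = (a1 NAND (a2 XOR a1)) NAND (a2 XOR a1)
t4 = a3 NAND t3 = a3 NAND ((a1 NAND (a2 XOR a1)) NAND (a2 XOR a1))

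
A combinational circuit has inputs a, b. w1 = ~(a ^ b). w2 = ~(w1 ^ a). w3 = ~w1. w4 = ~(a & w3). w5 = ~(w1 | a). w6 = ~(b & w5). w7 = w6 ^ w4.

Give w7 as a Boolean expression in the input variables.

(~(b & (~((~(a ^ b)) | a)))) ^ (~(a & ~(~(a ^ b))))

w1 = ~(a ^ b)
w3 = ~w1 = ~(~(a ^ b))
w4 = ~(a & w3) = ~(a & ~(~(a ^ b)))
w5 = ~(w1 | a) = ~((~(a ^ b)) | a)
w6 = ~(b & w5) = ~(b & (~((~(a ^ b)) | a)))
w7 = w6 ^ w4 = (~(b & (~((~(a ^ b)) | a)))) ^ (~(a & ~(~(a ^ b))))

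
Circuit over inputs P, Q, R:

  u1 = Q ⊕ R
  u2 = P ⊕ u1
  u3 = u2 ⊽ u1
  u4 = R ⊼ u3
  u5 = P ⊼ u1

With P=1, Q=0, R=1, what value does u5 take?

u1 = 0 ⊕ 1 = 1
u5 = 1 ⊼ 1 = 0

0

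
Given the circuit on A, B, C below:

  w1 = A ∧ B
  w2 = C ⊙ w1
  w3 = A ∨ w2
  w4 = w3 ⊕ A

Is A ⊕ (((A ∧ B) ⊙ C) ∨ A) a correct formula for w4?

w1 = A ∧ B
w2 = C ⊙ w1 = C ⊙ (A ∧ B)
w3 = A ∨ w2 = A ∨ (C ⊙ (A ∧ B))
w4 = w3 ⊕ A = (A ∨ (C ⊙ (A ∧ B))) ⊕ A
At A=0, B=0, C=1: circuit gives 0, formula gives 0.
At A=0, B=0, C=0: circuit gives 1, formula gives 1.
Agrees on all 8 inputs.

Yes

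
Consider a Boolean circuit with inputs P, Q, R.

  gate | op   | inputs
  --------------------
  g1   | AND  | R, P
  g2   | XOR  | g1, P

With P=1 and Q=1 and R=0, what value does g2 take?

g1 = 0 AND 1 = 0
g2 = 0 XOR 1 = 1

1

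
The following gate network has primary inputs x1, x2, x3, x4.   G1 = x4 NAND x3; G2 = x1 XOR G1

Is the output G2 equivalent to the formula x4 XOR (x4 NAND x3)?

No

G1 = x4 NAND x3
G2 = x1 XOR G1 = x1 XOR (x4 NAND x3)
At x1=0, x2=0, x3=0, x4=1: circuit gives 1, formula gives 0.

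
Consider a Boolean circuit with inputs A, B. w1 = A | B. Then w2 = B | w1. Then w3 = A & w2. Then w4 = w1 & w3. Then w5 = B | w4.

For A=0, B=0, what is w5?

0

w1 = 0 | 0 = 0
w2 = 0 | 0 = 0
w3 = 0 & 0 = 0
w4 = 0 & 0 = 0
w5 = 0 | 0 = 0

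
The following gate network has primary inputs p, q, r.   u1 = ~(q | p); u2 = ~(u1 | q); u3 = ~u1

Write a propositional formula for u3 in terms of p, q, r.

~(~(q | p))

u1 = ~(q | p)
u3 = ~u1 = ~(~(q | p))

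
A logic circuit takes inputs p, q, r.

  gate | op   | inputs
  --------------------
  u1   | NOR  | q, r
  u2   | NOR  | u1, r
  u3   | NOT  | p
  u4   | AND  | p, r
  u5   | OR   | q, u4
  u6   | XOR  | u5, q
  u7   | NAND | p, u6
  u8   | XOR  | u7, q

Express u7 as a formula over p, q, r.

p NAND ((q OR (p AND r)) XOR q)

u4 = p AND r
u5 = q OR u4 = q OR (p AND r)
u6 = u5 XOR q = (q OR (p AND r)) XOR q
u7 = p NAND u6 = p NAND ((q OR (p AND r)) XOR q)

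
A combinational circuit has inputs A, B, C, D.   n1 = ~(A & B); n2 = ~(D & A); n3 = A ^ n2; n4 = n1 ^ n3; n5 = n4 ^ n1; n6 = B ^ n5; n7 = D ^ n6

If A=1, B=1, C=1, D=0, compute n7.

n1 = ~(1 & 1) = 0
n2 = ~(0 & 1) = 1
n3 = 1 ^ 1 = 0
n4 = 0 ^ 0 = 0
n5 = 0 ^ 0 = 0
n6 = 1 ^ 0 = 1
n7 = 0 ^ 1 = 1

1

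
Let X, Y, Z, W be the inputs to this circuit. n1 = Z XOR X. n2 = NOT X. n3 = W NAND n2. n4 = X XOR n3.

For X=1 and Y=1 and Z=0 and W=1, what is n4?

n2 = NOT 1 = 0
n3 = 1 NAND 0 = 1
n4 = 1 XOR 1 = 0

0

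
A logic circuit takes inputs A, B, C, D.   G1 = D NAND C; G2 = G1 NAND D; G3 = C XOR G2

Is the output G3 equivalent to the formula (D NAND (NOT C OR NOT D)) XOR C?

Yes

G1 = D NAND C
G2 = G1 NAND D = (D NAND C) NAND D
G3 = C XOR G2 = C XOR ((D NAND C) NAND D)
At A=0, B=0, C=0, D=1: circuit gives 0, formula gives 0.
At A=0, B=0, C=0, D=0: circuit gives 1, formula gives 1.
Agrees on all 16 inputs.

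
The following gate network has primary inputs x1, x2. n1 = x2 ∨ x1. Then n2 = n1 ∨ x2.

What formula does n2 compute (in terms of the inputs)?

(x2 ∨ x1) ∨ x2

n1 = x2 ∨ x1
n2 = n1 ∨ x2 = (x2 ∨ x1) ∨ x2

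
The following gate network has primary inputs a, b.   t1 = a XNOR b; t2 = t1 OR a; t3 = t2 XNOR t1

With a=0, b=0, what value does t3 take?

1

t1 = 0 XNOR 0 = 1
t2 = 1 OR 0 = 1
t3 = 1 XNOR 1 = 1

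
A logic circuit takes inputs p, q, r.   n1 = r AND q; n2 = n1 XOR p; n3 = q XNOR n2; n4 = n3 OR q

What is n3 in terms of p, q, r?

q XNOR ((r AND q) XOR p)

n1 = r AND q
n2 = n1 XOR p = (r AND q) XOR p
n3 = q XNOR n2 = q XNOR ((r AND q) XOR p)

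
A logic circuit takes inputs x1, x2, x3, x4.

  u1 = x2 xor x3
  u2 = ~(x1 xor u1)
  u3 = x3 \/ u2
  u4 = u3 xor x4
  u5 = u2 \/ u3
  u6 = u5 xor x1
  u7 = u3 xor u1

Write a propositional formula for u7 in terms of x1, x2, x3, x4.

(x3 \/ (~(x1 xor (x2 xor x3)))) xor (x2 xor x3)

u1 = x2 xor x3
u2 = ~(x1 xor u1) = ~(x1 xor (x2 xor x3))
u3 = x3 \/ u2 = x3 \/ (~(x1 xor (x2 xor x3)))
u7 = u3 xor u1 = (x3 \/ (~(x1 xor (x2 xor x3)))) xor (x2 xor x3)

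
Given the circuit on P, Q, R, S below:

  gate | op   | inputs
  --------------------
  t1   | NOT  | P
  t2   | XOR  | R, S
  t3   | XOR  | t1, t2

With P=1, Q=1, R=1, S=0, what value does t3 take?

t1 = NOT 1 = 0
t2 = 1 XOR 0 = 1
t3 = 0 XOR 1 = 1

1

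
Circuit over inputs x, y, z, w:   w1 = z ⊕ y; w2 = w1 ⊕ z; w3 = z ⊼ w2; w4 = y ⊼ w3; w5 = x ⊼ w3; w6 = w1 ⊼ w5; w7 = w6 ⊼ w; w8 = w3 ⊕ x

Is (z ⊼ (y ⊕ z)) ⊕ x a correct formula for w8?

w1 = z ⊕ y
w2 = w1 ⊕ z = (z ⊕ y) ⊕ z
w3 = z ⊼ w2 = z ⊼ ((z ⊕ y) ⊕ z)
w8 = w3 ⊕ x = (z ⊼ ((z ⊕ y) ⊕ z)) ⊕ x
At x=0, y=0, z=1, w=0: circuit gives 1, formula gives 0.

No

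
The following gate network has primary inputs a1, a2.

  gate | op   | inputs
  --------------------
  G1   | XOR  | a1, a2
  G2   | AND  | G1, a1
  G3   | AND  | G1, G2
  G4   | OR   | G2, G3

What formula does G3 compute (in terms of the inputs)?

G1 = a1 XOR a2
G2 = G1 AND a1 = (a1 XOR a2) AND a1
G3 = G1 AND G2 = (a1 XOR a2) AND ((a1 XOR a2) AND a1)

(a1 XOR a2) AND ((a1 XOR a2) AND a1)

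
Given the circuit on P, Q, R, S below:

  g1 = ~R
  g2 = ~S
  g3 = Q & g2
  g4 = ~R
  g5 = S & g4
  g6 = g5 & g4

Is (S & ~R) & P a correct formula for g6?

No

g4 = ~R
g5 = S & g4 = S & ~R
g6 = g5 & g4 = (S & ~R) & ~R
At P=0, Q=0, R=0, S=1: circuit gives 1, formula gives 0.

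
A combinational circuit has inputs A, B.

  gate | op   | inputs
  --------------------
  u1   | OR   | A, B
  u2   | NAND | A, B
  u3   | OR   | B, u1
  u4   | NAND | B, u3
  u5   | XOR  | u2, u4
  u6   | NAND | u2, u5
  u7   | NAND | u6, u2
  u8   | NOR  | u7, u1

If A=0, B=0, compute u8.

1

u1 = 0 OR 0 = 0
u2 = 0 NAND 0 = 1
u3 = 0 OR 0 = 0
u4 = 0 NAND 0 = 1
u5 = 1 XOR 1 = 0
u6 = 1 NAND 0 = 1
u7 = 1 NAND 1 = 0
u8 = 0 NOR 0 = 1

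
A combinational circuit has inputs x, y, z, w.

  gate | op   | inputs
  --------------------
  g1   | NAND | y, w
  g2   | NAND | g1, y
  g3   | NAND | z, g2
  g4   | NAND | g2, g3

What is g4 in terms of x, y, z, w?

g1 = y NAND w
g2 = g1 NAND y = (y NAND w) NAND y
g3 = z NAND g2 = z NAND ((y NAND w) NAND y)
g4 = g2 NAND g3 = ((y NAND w) NAND y) NAND (z NAND ((y NAND w) NAND y))

((y NAND w) NAND y) NAND (z NAND ((y NAND w) NAND y))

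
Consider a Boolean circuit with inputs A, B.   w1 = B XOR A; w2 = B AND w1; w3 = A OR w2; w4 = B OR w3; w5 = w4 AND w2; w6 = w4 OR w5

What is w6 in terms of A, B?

w1 = B XOR A
w2 = B AND w1 = B AND (B XOR A)
w3 = A OR w2 = A OR (B AND (B XOR A))
w4 = B OR w3 = B OR (A OR (B AND (B XOR A)))
w5 = w4 AND w2 = (B OR (A OR (B AND (B XOR A)))) AND (B AND (B XOR A))
w6 = w4 OR w5 = (B OR (A OR (B AND (B XOR A)))) OR ((B OR (A OR (B AND (B XOR A)))) AND (B AND (B XOR A)))

(B OR (A OR (B AND (B XOR A)))) OR ((B OR (A OR (B AND (B XOR A)))) AND (B AND (B XOR A)))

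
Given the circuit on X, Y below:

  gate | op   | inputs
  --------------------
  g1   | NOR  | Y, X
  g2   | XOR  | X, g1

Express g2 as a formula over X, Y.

X XOR (Y NOR X)

g1 = Y NOR X
g2 = X XOR g1 = X XOR (Y NOR X)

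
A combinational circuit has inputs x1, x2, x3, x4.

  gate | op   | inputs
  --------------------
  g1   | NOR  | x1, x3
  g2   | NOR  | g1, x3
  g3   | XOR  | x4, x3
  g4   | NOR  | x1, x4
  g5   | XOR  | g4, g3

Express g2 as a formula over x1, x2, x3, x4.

(x1 NOR x3) NOR x3

g1 = x1 NOR x3
g2 = g1 NOR x3 = (x1 NOR x3) NOR x3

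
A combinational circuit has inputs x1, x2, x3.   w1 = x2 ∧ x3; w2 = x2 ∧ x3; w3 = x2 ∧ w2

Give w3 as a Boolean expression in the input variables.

w2 = x2 ∧ x3
w3 = x2 ∧ w2 = x2 ∧ (x2 ∧ x3)

x2 ∧ (x2 ∧ x3)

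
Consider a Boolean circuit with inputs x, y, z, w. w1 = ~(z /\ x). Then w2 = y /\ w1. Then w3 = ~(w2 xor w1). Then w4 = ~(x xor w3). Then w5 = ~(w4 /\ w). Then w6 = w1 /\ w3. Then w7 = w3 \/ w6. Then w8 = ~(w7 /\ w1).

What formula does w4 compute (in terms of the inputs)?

~(x xor (~((y /\ (~(z /\ x))) xor (~(z /\ x)))))

w1 = ~(z /\ x)
w2 = y /\ w1 = y /\ (~(z /\ x))
w3 = ~(w2 xor w1) = ~((y /\ (~(z /\ x))) xor (~(z /\ x)))
w4 = ~(x xor w3) = ~(x xor (~((y /\ (~(z /\ x))) xor (~(z /\ x)))))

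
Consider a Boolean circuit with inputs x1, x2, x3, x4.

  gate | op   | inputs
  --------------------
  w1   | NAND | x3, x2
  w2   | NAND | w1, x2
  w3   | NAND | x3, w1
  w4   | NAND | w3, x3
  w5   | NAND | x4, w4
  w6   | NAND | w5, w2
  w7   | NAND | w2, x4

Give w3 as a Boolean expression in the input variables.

x3 NAND (x3 NAND x2)

w1 = x3 NAND x2
w3 = x3 NAND w1 = x3 NAND (x3 NAND x2)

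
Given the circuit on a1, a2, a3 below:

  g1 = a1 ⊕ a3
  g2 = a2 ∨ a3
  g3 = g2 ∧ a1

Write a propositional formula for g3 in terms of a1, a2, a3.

(a2 ∨ a3) ∧ a1

g2 = a2 ∨ a3
g3 = g2 ∧ a1 = (a2 ∨ a3) ∧ a1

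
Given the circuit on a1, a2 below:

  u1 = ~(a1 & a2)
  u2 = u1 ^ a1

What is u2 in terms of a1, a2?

(~(a1 & a2)) ^ a1

u1 = ~(a1 & a2)
u2 = u1 ^ a1 = (~(a1 & a2)) ^ a1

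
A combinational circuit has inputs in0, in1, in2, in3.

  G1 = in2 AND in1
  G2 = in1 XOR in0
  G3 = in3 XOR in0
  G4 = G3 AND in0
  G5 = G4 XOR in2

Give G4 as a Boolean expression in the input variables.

(in3 XOR in0) AND in0

G3 = in3 XOR in0
G4 = G3 AND in0 = (in3 XOR in0) AND in0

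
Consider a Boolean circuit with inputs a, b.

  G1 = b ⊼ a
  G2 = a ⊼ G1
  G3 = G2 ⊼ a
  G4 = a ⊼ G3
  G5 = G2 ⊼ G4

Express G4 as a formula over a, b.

G1 = b ⊼ a
G2 = a ⊼ G1 = a ⊼ (b ⊼ a)
G3 = G2 ⊼ a = (a ⊼ (b ⊼ a)) ⊼ a
G4 = a ⊼ G3 = a ⊼ ((a ⊼ (b ⊼ a)) ⊼ a)

a ⊼ ((a ⊼ (b ⊼ a)) ⊼ a)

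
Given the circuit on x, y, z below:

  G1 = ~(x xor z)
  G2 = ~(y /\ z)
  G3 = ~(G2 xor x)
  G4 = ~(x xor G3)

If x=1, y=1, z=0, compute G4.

G2 = ~(1 /\ 0) = 1
G3 = ~(1 xor 1) = 1
G4 = ~(1 xor 1) = 1

1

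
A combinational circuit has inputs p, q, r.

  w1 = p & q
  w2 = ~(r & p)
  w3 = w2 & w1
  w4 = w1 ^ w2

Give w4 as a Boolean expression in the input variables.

(p & q) ^ (~(r & p))

w1 = p & q
w2 = ~(r & p)
w4 = w1 ^ w2 = (p & q) ^ (~(r & p))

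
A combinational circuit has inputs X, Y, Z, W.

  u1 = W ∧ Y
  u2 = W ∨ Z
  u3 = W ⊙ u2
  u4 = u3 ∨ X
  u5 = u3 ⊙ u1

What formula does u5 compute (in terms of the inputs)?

u1 = W ∧ Y
u2 = W ∨ Z
u3 = W ⊙ u2 = W ⊙ (W ∨ Z)
u5 = u3 ⊙ u1 = (W ⊙ (W ∨ Z)) ⊙ (W ∧ Y)

(W ⊙ (W ∨ Z)) ⊙ (W ∧ Y)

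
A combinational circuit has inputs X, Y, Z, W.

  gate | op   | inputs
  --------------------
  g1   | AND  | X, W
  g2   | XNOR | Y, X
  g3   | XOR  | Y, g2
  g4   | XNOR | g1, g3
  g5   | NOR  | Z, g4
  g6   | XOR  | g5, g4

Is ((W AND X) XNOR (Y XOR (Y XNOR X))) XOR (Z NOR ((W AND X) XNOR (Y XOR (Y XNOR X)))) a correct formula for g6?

g1 = X AND W
g2 = Y XNOR X
g3 = Y XOR g2 = Y XOR (Y XNOR X)
g4 = g1 XNOR g3 = (X AND W) XNOR (Y XOR (Y XNOR X))
g5 = Z NOR g4 = Z NOR ((X AND W) XNOR (Y XOR (Y XNOR X)))
g6 = g5 XOR g4 = (Z NOR ((X AND W) XNOR (Y XOR (Y XNOR X)))) XOR ((X AND W) XNOR (Y XOR (Y XNOR X)))
At X=0, Y=0, Z=1, W=0: circuit gives 0, formula gives 0.
At X=0, Y=0, Z=0, W=0: circuit gives 1, formula gives 1.
Agrees on all 16 inputs.

Yes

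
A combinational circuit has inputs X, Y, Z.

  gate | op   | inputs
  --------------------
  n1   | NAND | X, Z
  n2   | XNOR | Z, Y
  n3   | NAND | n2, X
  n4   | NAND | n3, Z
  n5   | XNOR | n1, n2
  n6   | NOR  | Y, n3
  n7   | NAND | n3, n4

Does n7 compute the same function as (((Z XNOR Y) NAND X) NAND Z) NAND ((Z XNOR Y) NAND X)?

n2 = Z XNOR Y
n3 = n2 NAND X = (Z XNOR Y) NAND X
n4 = n3 NAND Z = ((Z XNOR Y) NAND X) NAND Z
n7 = n3 NAND n4 = ((Z XNOR Y) NAND X) NAND (((Z XNOR Y) NAND X) NAND Z)
At X=0, Y=0, Z=0: circuit gives 0, formula gives 0.
At X=0, Y=0, Z=1: circuit gives 1, formula gives 1.
Agrees on all 8 inputs.

Yes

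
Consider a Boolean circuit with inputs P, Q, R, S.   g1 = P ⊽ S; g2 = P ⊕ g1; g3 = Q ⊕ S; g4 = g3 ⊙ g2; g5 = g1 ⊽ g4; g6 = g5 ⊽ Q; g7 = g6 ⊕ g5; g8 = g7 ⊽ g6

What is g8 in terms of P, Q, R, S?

g1 = P ⊽ S
g2 = P ⊕ g1 = P ⊕ (P ⊽ S)
g3 = Q ⊕ S
g4 = g3 ⊙ g2 = (Q ⊕ S) ⊙ (P ⊕ (P ⊽ S))
g5 = g1 ⊽ g4 = (P ⊽ S) ⊽ ((Q ⊕ S) ⊙ (P ⊕ (P ⊽ S)))
g6 = g5 ⊽ Q = ((P ⊽ S) ⊽ ((Q ⊕ S) ⊙ (P ⊕ (P ⊽ S)))) ⊽ Q
g7 = g6 ⊕ g5 = (((P ⊽ S) ⊽ ((Q ⊕ S) ⊙ (P ⊕ (P ⊽ S)))) ⊽ Q) ⊕ ((P ⊽ S) ⊽ ((Q ⊕ S) ⊙ (P ⊕ (P ⊽ S))))
g8 = g7 ⊽ g6 = ((((P ⊽ S) ⊽ ((Q ⊕ S) ⊙ (P ⊕ (P ⊽ S)))) ⊽ Q) ⊕ ((P ⊽ S) ⊽ ((Q ⊕ S) ⊙ (P ⊕ (P ⊽ S))))) ⊽ (((P ⊽ S) ⊽ ((Q ⊕ S) ⊙ (P ⊕ (P ⊽ S)))) ⊽ Q)

((((P ⊽ S) ⊽ ((Q ⊕ S) ⊙ (P ⊕ (P ⊽ S)))) ⊽ Q) ⊕ ((P ⊽ S) ⊽ ((Q ⊕ S) ⊙ (P ⊕ (P ⊽ S))))) ⊽ (((P ⊽ S) ⊽ ((Q ⊕ S) ⊙ (P ⊕ (P ⊽ S)))) ⊽ Q)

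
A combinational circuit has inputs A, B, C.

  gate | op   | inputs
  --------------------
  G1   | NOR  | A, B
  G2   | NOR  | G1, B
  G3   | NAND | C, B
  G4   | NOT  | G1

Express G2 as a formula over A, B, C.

(A NOR B) NOR B

G1 = A NOR B
G2 = G1 NOR B = (A NOR B) NOR B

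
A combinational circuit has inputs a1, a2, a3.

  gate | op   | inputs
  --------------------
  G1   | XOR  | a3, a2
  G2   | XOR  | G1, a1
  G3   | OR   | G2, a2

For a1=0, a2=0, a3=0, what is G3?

0

G1 = 0 XOR 0 = 0
G2 = 0 XOR 0 = 0
G3 = 0 OR 0 = 0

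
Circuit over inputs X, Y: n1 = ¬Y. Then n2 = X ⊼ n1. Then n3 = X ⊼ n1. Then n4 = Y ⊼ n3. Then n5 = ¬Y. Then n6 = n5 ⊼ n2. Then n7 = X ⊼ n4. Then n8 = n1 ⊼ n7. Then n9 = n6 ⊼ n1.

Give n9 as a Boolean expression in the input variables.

(¬Y ⊼ (X ⊼ ¬Y)) ⊼ ¬Y

n1 = ¬Y
n2 = X ⊼ n1 = X ⊼ ¬Y
n5 = ¬Y
n6 = n5 ⊼ n2 = ¬Y ⊼ (X ⊼ ¬Y)
n9 = n6 ⊼ n1 = (¬Y ⊼ (X ⊼ ¬Y)) ⊼ ¬Y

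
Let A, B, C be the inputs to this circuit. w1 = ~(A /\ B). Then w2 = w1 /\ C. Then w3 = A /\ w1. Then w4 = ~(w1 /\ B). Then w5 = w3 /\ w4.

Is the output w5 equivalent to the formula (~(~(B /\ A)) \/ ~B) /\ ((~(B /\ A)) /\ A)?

w1 = ~(A /\ B)
w3 = A /\ w1 = A /\ (~(A /\ B))
w4 = ~(w1 /\ B) = ~((~(A /\ B)) /\ B)
w5 = w3 /\ w4 = (A /\ (~(A /\ B))) /\ (~((~(A /\ B)) /\ B))
At A=0, B=0, C=0: circuit gives 0, formula gives 0.
At A=1, B=0, C=0: circuit gives 1, formula gives 1.
Agrees on all 8 inputs.

Yes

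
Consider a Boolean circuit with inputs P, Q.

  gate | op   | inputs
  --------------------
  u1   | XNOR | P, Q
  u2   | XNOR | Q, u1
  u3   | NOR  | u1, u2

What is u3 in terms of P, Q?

u1 = P XNOR Q
u2 = Q XNOR u1 = Q XNOR (P XNOR Q)
u3 = u1 NOR u2 = (P XNOR Q) NOR (Q XNOR (P XNOR Q))

(P XNOR Q) NOR (Q XNOR (P XNOR Q))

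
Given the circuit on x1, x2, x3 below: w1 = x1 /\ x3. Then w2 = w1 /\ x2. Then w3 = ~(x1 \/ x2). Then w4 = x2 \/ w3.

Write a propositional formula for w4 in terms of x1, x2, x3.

w3 = ~(x1 \/ x2)
w4 = x2 \/ w3 = x2 \/ (~(x1 \/ x2))

x2 \/ (~(x1 \/ x2))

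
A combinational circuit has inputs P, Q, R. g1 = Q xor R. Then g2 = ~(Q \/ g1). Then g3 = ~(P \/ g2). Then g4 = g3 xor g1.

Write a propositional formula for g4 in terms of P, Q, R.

(~(P \/ (~(Q \/ (Q xor R))))) xor (Q xor R)

g1 = Q xor R
g2 = ~(Q \/ g1) = ~(Q \/ (Q xor R))
g3 = ~(P \/ g2) = ~(P \/ (~(Q \/ (Q xor R))))
g4 = g3 xor g1 = (~(P \/ (~(Q \/ (Q xor R))))) xor (Q xor R)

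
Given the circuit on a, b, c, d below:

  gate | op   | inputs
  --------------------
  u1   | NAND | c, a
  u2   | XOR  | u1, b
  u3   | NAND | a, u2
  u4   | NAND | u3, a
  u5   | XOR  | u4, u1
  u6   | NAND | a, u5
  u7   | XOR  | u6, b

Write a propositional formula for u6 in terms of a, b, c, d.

u1 = c NAND a
u2 = u1 XOR b = (c NAND a) XOR b
u3 = a NAND u2 = a NAND ((c NAND a) XOR b)
u4 = u3 NAND a = (a NAND ((c NAND a) XOR b)) NAND a
u5 = u4 XOR u1 = ((a NAND ((c NAND a) XOR b)) NAND a) XOR (c NAND a)
u6 = a NAND u5 = a NAND (((a NAND ((c NAND a) XOR b)) NAND a) XOR (c NAND a))

a NAND (((a NAND ((c NAND a) XOR b)) NAND a) XOR (c NAND a))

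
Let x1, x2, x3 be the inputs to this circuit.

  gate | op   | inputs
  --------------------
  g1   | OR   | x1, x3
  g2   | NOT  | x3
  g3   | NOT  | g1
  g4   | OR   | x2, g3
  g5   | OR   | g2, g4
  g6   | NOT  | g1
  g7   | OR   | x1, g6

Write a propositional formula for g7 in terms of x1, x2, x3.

g1 = x1 OR x3
g6 = NOT g1 = NOT (x1 OR x3)
g7 = x1 OR g6 = x1 OR NOT (x1 OR x3)

x1 OR NOT (x1 OR x3)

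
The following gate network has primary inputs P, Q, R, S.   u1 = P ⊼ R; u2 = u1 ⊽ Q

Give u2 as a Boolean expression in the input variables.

(P ⊼ R) ⊽ Q

u1 = P ⊼ R
u2 = u1 ⊽ Q = (P ⊼ R) ⊽ Q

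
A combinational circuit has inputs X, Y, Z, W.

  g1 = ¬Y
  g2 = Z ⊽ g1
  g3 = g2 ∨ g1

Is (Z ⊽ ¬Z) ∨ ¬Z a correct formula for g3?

No

g1 = ¬Y
g2 = Z ⊽ g1 = Z ⊽ ¬Y
g3 = g2 ∨ g1 = (Z ⊽ ¬Y) ∨ ¬Y
At X=0, Y=0, Z=1, W=0: circuit gives 1, formula gives 0.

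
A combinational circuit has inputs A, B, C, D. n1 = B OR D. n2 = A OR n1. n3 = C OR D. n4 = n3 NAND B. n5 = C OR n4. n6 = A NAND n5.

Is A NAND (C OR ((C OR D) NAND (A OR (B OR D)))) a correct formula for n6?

n3 = C OR D
n4 = n3 NAND B = (C OR D) NAND B
n5 = C OR n4 = C OR ((C OR D) NAND B)
n6 = A NAND n5 = A NAND (C OR ((C OR D) NAND B))
At A=1, B=0, C=0, D=1: circuit gives 0, formula gives 1.

No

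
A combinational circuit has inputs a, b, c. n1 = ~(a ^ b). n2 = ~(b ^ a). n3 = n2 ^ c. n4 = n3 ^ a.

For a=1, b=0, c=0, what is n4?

n2 = ~(0 ^ 1) = 0
n3 = 0 ^ 0 = 0
n4 = 0 ^ 1 = 1

1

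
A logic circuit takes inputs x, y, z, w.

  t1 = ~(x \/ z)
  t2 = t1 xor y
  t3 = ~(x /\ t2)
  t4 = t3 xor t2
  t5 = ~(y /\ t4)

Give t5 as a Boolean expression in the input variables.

t1 = ~(x \/ z)
t2 = t1 xor y = (~(x \/ z)) xor y
t3 = ~(x /\ t2) = ~(x /\ ((~(x \/ z)) xor y))
t4 = t3 xor t2 = (~(x /\ ((~(x \/ z)) xor y))) xor ((~(x \/ z)) xor y)
t5 = ~(y /\ t4) = ~(y /\ ((~(x /\ ((~(x \/ z)) xor y))) xor ((~(x \/ z)) xor y)))

~(y /\ ((~(x /\ ((~(x \/ z)) xor y))) xor ((~(x \/ z)) xor y)))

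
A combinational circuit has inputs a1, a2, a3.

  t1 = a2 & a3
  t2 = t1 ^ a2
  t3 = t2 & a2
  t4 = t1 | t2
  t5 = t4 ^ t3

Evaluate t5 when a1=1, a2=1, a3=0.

t1 = 1 & 0 = 0
t2 = 0 ^ 1 = 1
t3 = 1 & 1 = 1
t4 = 0 | 1 = 1
t5 = 1 ^ 1 = 0

0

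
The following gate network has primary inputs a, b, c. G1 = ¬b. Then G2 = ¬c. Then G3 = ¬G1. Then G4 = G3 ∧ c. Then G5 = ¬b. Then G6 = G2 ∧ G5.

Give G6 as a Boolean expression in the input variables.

¬c ∧ ¬b

G2 = ¬c
G5 = ¬b
G6 = G2 ∧ G5 = ¬c ∧ ¬b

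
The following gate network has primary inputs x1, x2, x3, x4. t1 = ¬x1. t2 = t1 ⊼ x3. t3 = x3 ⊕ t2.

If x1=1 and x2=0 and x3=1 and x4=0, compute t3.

0

t1 = ¬1 = 0
t2 = 0 ⊼ 1 = 1
t3 = 1 ⊕ 1 = 0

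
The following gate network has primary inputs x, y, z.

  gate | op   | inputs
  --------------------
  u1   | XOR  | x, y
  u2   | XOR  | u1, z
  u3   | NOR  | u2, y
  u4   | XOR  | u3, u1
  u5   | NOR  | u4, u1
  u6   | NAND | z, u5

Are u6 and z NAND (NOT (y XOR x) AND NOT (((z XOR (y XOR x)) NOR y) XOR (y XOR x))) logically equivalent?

Yes

u1 = x XOR y
u2 = u1 XOR z = (x XOR y) XOR z
u3 = u2 NOR y = ((x XOR y) XOR z) NOR y
u4 = u3 XOR u1 = (((x XOR y) XOR z) NOR y) XOR (x XOR y)
u5 = u4 NOR u1 = ((((x XOR y) XOR z) NOR y) XOR (x XOR y)) NOR (x XOR y)
u6 = z NAND u5 = z NAND (((((x XOR y) XOR z) NOR y) XOR (x XOR y)) NOR (x XOR y))
At x=0, y=0, z=1: circuit gives 0, formula gives 0.
At x=0, y=0, z=0: circuit gives 1, formula gives 1.
Agrees on all 8 inputs.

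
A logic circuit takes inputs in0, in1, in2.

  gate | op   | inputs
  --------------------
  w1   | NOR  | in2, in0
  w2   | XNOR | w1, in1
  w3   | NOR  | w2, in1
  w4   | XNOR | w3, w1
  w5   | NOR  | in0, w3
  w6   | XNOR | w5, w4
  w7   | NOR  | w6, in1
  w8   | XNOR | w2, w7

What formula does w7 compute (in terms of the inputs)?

w1 = in2 NOR in0
w2 = w1 XNOR in1 = (in2 NOR in0) XNOR in1
w3 = w2 NOR in1 = ((in2 NOR in0) XNOR in1) NOR in1
w4 = w3 XNOR w1 = (((in2 NOR in0) XNOR in1) NOR in1) XNOR (in2 NOR in0)
w5 = in0 NOR w3 = in0 NOR (((in2 NOR in0) XNOR in1) NOR in1)
w6 = w5 XNOR w4 = (in0 NOR (((in2 NOR in0) XNOR in1) NOR in1)) XNOR ((((in2 NOR in0) XNOR in1) NOR in1) XNOR (in2 NOR in0))
w7 = w6 NOR in1 = ((in0 NOR (((in2 NOR in0) XNOR in1) NOR in1)) XNOR ((((in2 NOR in0) XNOR in1) NOR in1) XNOR (in2 NOR in0))) NOR in1

((in0 NOR (((in2 NOR in0) XNOR in1) NOR in1)) XNOR ((((in2 NOR in0) XNOR in1) NOR in1) XNOR (in2 NOR in0))) NOR in1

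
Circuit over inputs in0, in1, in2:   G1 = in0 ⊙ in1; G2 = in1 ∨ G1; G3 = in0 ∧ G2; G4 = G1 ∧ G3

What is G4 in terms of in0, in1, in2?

G1 = in0 ⊙ in1
G2 = in1 ∨ G1 = in1 ∨ (in0 ⊙ in1)
G3 = in0 ∧ G2 = in0 ∧ (in1 ∨ (in0 ⊙ in1))
G4 = G1 ∧ G3 = (in0 ⊙ in1) ∧ (in0 ∧ (in1 ∨ (in0 ⊙ in1)))

(in0 ⊙ in1) ∧ (in0 ∧ (in1 ∨ (in0 ⊙ in1)))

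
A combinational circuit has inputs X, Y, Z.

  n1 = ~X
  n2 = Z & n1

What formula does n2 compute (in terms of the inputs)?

Z & ~X

n1 = ~X
n2 = Z & n1 = Z & ~X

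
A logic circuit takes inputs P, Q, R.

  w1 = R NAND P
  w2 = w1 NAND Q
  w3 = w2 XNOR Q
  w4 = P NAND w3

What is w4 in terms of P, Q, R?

P NAND (((R NAND P) NAND Q) XNOR Q)

w1 = R NAND P
w2 = w1 NAND Q = (R NAND P) NAND Q
w3 = w2 XNOR Q = ((R NAND P) NAND Q) XNOR Q
w4 = P NAND w3 = P NAND (((R NAND P) NAND Q) XNOR Q)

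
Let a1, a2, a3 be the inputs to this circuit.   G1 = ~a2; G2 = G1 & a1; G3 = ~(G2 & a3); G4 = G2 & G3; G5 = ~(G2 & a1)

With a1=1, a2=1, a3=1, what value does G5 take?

1

G1 = ~1 = 0
G2 = 0 & 1 = 0
G5 = ~(0 & 1) = 1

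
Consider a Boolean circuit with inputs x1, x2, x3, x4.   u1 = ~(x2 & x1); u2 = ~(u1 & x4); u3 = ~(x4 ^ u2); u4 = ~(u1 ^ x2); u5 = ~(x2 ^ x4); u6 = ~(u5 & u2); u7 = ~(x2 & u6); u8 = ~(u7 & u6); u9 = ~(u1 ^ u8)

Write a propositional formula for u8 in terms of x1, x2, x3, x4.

u1 = ~(x2 & x1)
u2 = ~(u1 & x4) = ~((~(x2 & x1)) & x4)
u5 = ~(x2 ^ x4)
u6 = ~(u5 & u2) = ~((~(x2 ^ x4)) & (~((~(x2 & x1)) & x4)))
u7 = ~(x2 & u6) = ~(x2 & (~((~(x2 ^ x4)) & (~((~(x2 & x1)) & x4)))))
u8 = ~(u7 & u6) = ~((~(x2 & (~((~(x2 ^ x4)) & (~((~(x2 & x1)) & x4)))))) & (~((~(x2 ^ x4)) & (~((~(x2 & x1)) & x4)))))

~((~(x2 & (~((~(x2 ^ x4)) & (~((~(x2 & x1)) & x4)))))) & (~((~(x2 ^ x4)) & (~((~(x2 & x1)) & x4)))))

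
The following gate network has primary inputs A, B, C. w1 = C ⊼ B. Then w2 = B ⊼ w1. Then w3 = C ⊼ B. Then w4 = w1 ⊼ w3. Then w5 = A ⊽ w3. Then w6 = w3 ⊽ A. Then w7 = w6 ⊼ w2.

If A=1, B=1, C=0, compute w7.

1

w1 = 0 ⊼ 1 = 1
w2 = 1 ⊼ 1 = 0
w3 = 0 ⊼ 1 = 1
w6 = 1 ⊽ 1 = 0
w7 = 0 ⊼ 0 = 1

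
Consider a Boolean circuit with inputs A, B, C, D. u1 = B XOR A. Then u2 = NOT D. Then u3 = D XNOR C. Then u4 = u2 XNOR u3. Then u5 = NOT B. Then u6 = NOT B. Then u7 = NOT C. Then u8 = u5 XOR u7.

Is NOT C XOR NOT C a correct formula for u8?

u5 = NOT B
u7 = NOT C
u8 = u5 XOR u7 = NOT B XOR NOT C
At A=0, B=0, C=1, D=0: circuit gives 1, formula gives 0.

No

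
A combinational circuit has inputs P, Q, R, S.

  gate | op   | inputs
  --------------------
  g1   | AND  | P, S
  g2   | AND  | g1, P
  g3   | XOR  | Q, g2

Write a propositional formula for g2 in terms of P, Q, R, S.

g1 = P AND S
g2 = g1 AND P = (P AND S) AND P

(P AND S) AND P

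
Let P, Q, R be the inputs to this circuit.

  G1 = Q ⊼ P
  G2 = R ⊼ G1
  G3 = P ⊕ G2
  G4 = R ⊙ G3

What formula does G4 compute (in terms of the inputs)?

R ⊙ (P ⊕ (R ⊼ (Q ⊼ P)))

G1 = Q ⊼ P
G2 = R ⊼ G1 = R ⊼ (Q ⊼ P)
G3 = P ⊕ G2 = P ⊕ (R ⊼ (Q ⊼ P))
G4 = R ⊙ G3 = R ⊙ (P ⊕ (R ⊼ (Q ⊼ P)))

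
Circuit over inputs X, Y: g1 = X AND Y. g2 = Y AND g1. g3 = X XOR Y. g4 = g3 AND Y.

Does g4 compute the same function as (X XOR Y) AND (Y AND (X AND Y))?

No

g3 = X XOR Y
g4 = g3 AND Y = (X XOR Y) AND Y
At X=0, Y=1: circuit gives 1, formula gives 0.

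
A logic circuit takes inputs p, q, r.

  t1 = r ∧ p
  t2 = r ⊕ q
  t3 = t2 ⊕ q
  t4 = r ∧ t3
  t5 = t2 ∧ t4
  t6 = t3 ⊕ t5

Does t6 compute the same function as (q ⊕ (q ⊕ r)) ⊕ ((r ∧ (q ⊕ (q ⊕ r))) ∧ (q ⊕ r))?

Yes

t2 = r ⊕ q
t3 = t2 ⊕ q = (r ⊕ q) ⊕ q
t4 = r ∧ t3 = r ∧ ((r ⊕ q) ⊕ q)
t5 = t2 ∧ t4 = (r ⊕ q) ∧ (r ∧ ((r ⊕ q) ⊕ q))
t6 = t3 ⊕ t5 = ((r ⊕ q) ⊕ q) ⊕ ((r ⊕ q) ∧ (r ∧ ((r ⊕ q) ⊕ q)))
At p=0, q=0, r=0: circuit gives 0, formula gives 0.
At p=0, q=1, r=1: circuit gives 1, formula gives 1.
Agrees on all 8 inputs.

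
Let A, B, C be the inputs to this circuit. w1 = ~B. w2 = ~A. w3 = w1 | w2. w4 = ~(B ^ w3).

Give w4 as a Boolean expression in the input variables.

~(B ^ (~B | ~A))

w1 = ~B
w2 = ~A
w3 = w1 | w2 = ~B | ~A
w4 = ~(B ^ w3) = ~(B ^ (~B | ~A))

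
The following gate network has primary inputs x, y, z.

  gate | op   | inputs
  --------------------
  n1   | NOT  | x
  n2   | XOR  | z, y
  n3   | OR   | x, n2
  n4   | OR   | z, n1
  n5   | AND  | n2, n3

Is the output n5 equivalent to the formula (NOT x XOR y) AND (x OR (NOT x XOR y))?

No

n2 = z XOR y
n3 = x OR n2 = x OR (z XOR y)
n5 = n2 AND n3 = (z XOR y) AND (x OR (z XOR y))
At x=0, y=0, z=0: circuit gives 0, formula gives 1.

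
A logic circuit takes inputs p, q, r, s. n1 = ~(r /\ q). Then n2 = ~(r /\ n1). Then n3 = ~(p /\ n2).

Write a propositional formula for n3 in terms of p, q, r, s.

~(p /\ (~(r /\ (~(r /\ q)))))

n1 = ~(r /\ q)
n2 = ~(r /\ n1) = ~(r /\ (~(r /\ q)))
n3 = ~(p /\ n2) = ~(p /\ (~(r /\ (~(r /\ q)))))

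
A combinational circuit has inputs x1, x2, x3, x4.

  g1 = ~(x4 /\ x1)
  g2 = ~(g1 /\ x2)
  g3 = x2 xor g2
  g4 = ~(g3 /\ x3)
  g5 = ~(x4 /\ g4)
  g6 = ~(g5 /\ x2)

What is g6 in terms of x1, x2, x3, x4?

~((~(x4 /\ (~((x2 xor (~((~(x4 /\ x1)) /\ x2))) /\ x3)))) /\ x2)

g1 = ~(x4 /\ x1)
g2 = ~(g1 /\ x2) = ~((~(x4 /\ x1)) /\ x2)
g3 = x2 xor g2 = x2 xor (~((~(x4 /\ x1)) /\ x2))
g4 = ~(g3 /\ x3) = ~((x2 xor (~((~(x4 /\ x1)) /\ x2))) /\ x3)
g5 = ~(x4 /\ g4) = ~(x4 /\ (~((x2 xor (~((~(x4 /\ x1)) /\ x2))) /\ x3)))
g6 = ~(g5 /\ x2) = ~((~(x4 /\ (~((x2 xor (~((~(x4 /\ x1)) /\ x2))) /\ x3)))) /\ x2)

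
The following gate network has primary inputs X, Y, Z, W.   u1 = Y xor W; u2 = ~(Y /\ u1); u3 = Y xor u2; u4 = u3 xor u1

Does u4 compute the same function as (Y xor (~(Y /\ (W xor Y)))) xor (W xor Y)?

u1 = Y xor W
u2 = ~(Y /\ u1) = ~(Y /\ (Y xor W))
u3 = Y xor u2 = Y xor (~(Y /\ (Y xor W)))
u4 = u3 xor u1 = (Y xor (~(Y /\ (Y xor W)))) xor (Y xor W)
At X=0, Y=0, Z=0, W=1: circuit gives 0, formula gives 0.
At X=0, Y=0, Z=0, W=0: circuit gives 1, formula gives 1.
Agrees on all 16 inputs.

Yes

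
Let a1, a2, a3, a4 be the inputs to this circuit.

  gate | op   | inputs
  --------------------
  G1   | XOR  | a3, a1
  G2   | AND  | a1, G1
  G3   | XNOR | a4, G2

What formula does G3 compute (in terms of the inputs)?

a4 XNOR (a1 AND (a3 XOR a1))

G1 = a3 XOR a1
G2 = a1 AND G1 = a1 AND (a3 XOR a1)
G3 = a4 XNOR G2 = a4 XNOR (a1 AND (a3 XOR a1))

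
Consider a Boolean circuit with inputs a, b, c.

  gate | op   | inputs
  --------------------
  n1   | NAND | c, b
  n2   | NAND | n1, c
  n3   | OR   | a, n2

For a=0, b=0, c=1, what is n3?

n1 = 1 NAND 0 = 1
n2 = 1 NAND 1 = 0
n3 = 0 OR 0 = 0

0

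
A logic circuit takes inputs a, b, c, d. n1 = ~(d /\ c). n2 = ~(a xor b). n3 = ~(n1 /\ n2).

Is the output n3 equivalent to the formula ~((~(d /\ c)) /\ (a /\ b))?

n1 = ~(d /\ c)
n2 = ~(a xor b)
n3 = ~(n1 /\ n2) = ~((~(d /\ c)) /\ (~(a xor b)))
At a=0, b=0, c=0, d=0: circuit gives 0, formula gives 1.

No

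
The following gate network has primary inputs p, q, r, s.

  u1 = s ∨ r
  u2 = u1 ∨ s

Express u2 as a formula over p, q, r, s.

(s ∨ r) ∨ s

u1 = s ∨ r
u2 = u1 ∨ s = (s ∨ r) ∨ s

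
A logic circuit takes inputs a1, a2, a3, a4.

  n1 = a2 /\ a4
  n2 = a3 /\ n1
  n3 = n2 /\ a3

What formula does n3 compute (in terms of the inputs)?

(a3 /\ (a2 /\ a4)) /\ a3

n1 = a2 /\ a4
n2 = a3 /\ n1 = a3 /\ (a2 /\ a4)
n3 = n2 /\ a3 = (a3 /\ (a2 /\ a4)) /\ a3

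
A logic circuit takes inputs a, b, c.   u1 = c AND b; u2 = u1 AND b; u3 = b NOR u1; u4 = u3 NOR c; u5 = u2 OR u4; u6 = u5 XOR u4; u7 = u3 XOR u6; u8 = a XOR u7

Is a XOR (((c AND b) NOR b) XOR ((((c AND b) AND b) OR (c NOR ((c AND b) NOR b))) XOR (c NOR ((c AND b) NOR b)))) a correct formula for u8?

Yes

u1 = c AND b
u2 = u1 AND b = (c AND b) AND b
u3 = b NOR u1 = b NOR (c AND b)
u4 = u3 NOR c = (b NOR (c AND b)) NOR c
u5 = u2 OR u4 = ((c AND b) AND b) OR ((b NOR (c AND b)) NOR c)
u6 = u5 XOR u4 = (((c AND b) AND b) OR ((b NOR (c AND b)) NOR c)) XOR ((b NOR (c AND b)) NOR c)
u7 = u3 XOR u6 = (b NOR (c AND b)) XOR ((((c AND b) AND b) OR ((b NOR (c AND b)) NOR c)) XOR ((b NOR (c AND b)) NOR c))
u8 = a XOR u7 = a XOR ((b NOR (c AND b)) XOR ((((c AND b) AND b) OR ((b NOR (c AND b)) NOR c)) XOR ((b NOR (c AND b)) NOR c)))
At a=0, b=1, c=0: circuit gives 0, formula gives 0.
At a=0, b=0, c=0: circuit gives 1, formula gives 1.
Agrees on all 8 inputs.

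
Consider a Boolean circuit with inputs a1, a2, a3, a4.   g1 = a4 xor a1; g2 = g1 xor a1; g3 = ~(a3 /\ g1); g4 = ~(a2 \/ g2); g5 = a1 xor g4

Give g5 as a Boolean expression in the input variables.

g1 = a4 xor a1
g2 = g1 xor a1 = (a4 xor a1) xor a1
g4 = ~(a2 \/ g2) = ~(a2 \/ ((a4 xor a1) xor a1))
g5 = a1 xor g4 = a1 xor (~(a2 \/ ((a4 xor a1) xor a1)))

a1 xor (~(a2 \/ ((a4 xor a1) xor a1)))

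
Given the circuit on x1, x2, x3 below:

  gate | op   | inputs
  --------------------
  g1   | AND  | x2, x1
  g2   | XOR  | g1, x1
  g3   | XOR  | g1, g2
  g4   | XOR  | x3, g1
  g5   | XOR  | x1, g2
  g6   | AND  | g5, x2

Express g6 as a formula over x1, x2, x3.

g1 = x2 AND x1
g2 = g1 XOR x1 = (x2 AND x1) XOR x1
g5 = x1 XOR g2 = x1 XOR ((x2 AND x1) XOR x1)
g6 = g5 AND x2 = (x1 XOR ((x2 AND x1) XOR x1)) AND x2

(x1 XOR ((x2 AND x1) XOR x1)) AND x2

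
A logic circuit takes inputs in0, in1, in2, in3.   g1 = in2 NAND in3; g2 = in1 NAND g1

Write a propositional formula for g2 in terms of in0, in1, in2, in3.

g1 = in2 NAND in3
g2 = in1 NAND g1 = in1 NAND (in2 NAND in3)

in1 NAND (in2 NAND in3)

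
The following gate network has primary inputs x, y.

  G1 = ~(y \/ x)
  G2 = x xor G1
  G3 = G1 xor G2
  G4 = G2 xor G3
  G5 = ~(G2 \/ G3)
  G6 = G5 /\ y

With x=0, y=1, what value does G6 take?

G1 = ~(1 \/ 0) = 0
G2 = 0 xor 0 = 0
G3 = 0 xor 0 = 0
G5 = ~(0 \/ 0) = 1
G6 = 1 /\ 1 = 1

1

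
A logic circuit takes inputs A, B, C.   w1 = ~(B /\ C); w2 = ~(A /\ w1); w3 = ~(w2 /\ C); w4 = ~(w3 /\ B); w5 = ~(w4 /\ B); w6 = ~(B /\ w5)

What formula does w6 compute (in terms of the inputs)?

w1 = ~(B /\ C)
w2 = ~(A /\ w1) = ~(A /\ (~(B /\ C)))
w3 = ~(w2 /\ C) = ~((~(A /\ (~(B /\ C)))) /\ C)
w4 = ~(w3 /\ B) = ~((~((~(A /\ (~(B /\ C)))) /\ C)) /\ B)
w5 = ~(w4 /\ B) = ~((~((~((~(A /\ (~(B /\ C)))) /\ C)) /\ B)) /\ B)
w6 = ~(B /\ w5) = ~(B /\ (~((~((~((~(A /\ (~(B /\ C)))) /\ C)) /\ B)) /\ B)))

~(B /\ (~((~((~((~(A /\ (~(B /\ C)))) /\ C)) /\ B)) /\ B)))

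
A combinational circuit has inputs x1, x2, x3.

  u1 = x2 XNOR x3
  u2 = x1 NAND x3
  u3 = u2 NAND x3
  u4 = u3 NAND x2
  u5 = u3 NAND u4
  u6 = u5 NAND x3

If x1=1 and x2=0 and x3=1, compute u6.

u2 = 1 NAND 1 = 0
u3 = 0 NAND 1 = 1
u4 = 1 NAND 0 = 1
u5 = 1 NAND 1 = 0
u6 = 0 NAND 1 = 1

1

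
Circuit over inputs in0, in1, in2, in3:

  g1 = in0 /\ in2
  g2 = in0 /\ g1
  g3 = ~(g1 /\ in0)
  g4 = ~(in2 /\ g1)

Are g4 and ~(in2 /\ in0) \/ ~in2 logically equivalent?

Yes

g1 = in0 /\ in2
g4 = ~(in2 /\ g1) = ~(in2 /\ (in0 /\ in2))
At in0=1, in1=0, in2=1, in3=0: circuit gives 0, formula gives 0.
At in0=0, in1=0, in2=0, in3=0: circuit gives 1, formula gives 1.
Agrees on all 16 inputs.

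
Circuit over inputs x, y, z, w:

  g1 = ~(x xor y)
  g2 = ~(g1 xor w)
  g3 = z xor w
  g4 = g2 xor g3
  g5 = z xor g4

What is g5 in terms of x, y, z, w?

g1 = ~(x xor y)
g2 = ~(g1 xor w) = ~((~(x xor y)) xor w)
g3 = z xor w
g4 = g2 xor g3 = (~((~(x xor y)) xor w)) xor (z xor w)
g5 = z xor g4 = z xor ((~((~(x xor y)) xor w)) xor (z xor w))

z xor ((~((~(x xor y)) xor w)) xor (z xor w))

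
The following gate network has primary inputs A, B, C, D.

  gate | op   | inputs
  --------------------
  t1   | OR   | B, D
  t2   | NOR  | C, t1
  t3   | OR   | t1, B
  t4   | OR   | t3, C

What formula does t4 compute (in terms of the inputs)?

((B OR D) OR B) OR C

t1 = B OR D
t3 = t1 OR B = (B OR D) OR B
t4 = t3 OR C = ((B OR D) OR B) OR C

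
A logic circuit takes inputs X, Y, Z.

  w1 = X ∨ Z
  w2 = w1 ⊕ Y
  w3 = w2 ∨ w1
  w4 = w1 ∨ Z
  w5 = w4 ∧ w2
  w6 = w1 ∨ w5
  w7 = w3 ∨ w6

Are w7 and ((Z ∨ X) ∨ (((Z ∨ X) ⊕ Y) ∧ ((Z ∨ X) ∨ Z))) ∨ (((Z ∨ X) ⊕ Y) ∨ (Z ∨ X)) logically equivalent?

Yes

w1 = X ∨ Z
w2 = w1 ⊕ Y = (X ∨ Z) ⊕ Y
w3 = w2 ∨ w1 = ((X ∨ Z) ⊕ Y) ∨ (X ∨ Z)
w4 = w1 ∨ Z = (X ∨ Z) ∨ Z
w5 = w4 ∧ w2 = ((X ∨ Z) ∨ Z) ∧ ((X ∨ Z) ⊕ Y)
w6 = w1 ∨ w5 = (X ∨ Z) ∨ (((X ∨ Z) ∨ Z) ∧ ((X ∨ Z) ⊕ Y))
w7 = w3 ∨ w6 = (((X ∨ Z) ⊕ Y) ∨ (X ∨ Z)) ∨ ((X ∨ Z) ∨ (((X ∨ Z) ∨ Z) ∧ ((X ∨ Z) ⊕ Y)))
At X=0, Y=0, Z=0: circuit gives 0, formula gives 0.
At X=0, Y=0, Z=1: circuit gives 1, formula gives 1.
Agrees on all 8 inputs.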